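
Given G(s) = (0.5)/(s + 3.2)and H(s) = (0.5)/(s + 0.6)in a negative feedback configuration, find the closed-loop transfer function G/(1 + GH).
Closed-loop T = G/(1+GH).
Numerator: G_num * H_den = 0.5*s + 0.3.
Denominator: G_den * H_den + G_num * H_num = (s^2 + 3.8*s + 1.92) + (0.25) = s^2 + 3.8*s + 2.17.
T(s) = (0.5*s + 0.3)/(s^2 + 3.8*s + 2.17)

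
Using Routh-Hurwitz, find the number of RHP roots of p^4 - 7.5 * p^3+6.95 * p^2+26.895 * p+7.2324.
Routh array:
p^4: [1, 6.95, 7.2324]; p^3: [-7.5, 26.895]; p^2: [10.536, 7.2324]; p^1: [32.0433]; p^0: [7.2324]
First column: [1, -7.5, 10.536, 32.0433, 7.2324]. Sign changes = RHP roots = 2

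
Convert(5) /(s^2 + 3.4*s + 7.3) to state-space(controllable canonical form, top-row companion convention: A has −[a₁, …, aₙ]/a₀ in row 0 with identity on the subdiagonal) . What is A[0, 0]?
Reachable canonical form for den = s^2 + 3.4*s + 7.3: top row of A = -[a₁,a₂,...,aₙ]/a₀, ones on the subdiagonal, zeros elsewhere.
A = [[-3.4, -7.3], [1, 0]].
A[0,0] = -3.4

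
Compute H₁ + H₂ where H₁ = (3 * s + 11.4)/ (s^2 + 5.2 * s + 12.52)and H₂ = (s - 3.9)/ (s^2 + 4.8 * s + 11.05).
Parallel: H = H₁ + H₂ = (n₁·d₂ + n₂·d₁)/(d₁·d₂).
n₁·d₂ = 3*s^3 + 25.8*s^2 + 87.87*s + 125.97. n₂·d₁ = s^3 + 1.3*s^2 - 7.76*s - 48.828. Sum = 4*s^3 + 27.1*s^2 + 80.11*s + 77.142. d₁·d₂ = s^4 + 10*s^3 + 48.53*s^2 + 117.556*s + 138.346.
H(s) = (4*s^3 + 27.1*s^2 + 80.11*s + 77.142)/(s^4 + 10*s^3 + 48.53*s^2 + 117.556*s + 138.346)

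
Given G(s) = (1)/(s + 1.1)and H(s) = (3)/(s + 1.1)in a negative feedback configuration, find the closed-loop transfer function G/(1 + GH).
Closed-loop T = G/(1+GH).
Numerator: G_num * H_den = s + 1.1.
Denominator: G_den * H_den + G_num * H_num = (s^2 + 2.2*s + 1.21) + (3) = s^2 + 2.2*s + 4.21.
T(s) = (s + 1.1)/(s^2 + 2.2*s + 4.21)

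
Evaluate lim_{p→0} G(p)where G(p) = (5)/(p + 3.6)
DC gain = G(0) = num(0)/den(0) = 5/3.6 = 1.389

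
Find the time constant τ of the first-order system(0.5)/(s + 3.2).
First-order system: τ = -1/pole. Pole = -3.2. τ = -1/(-3.2) = 0.3125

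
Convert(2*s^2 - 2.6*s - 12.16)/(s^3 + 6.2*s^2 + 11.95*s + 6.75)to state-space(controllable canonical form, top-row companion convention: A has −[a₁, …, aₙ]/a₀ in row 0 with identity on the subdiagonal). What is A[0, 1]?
Reachable canonical form for den = s^3 + 6.2*s^2 + 11.95*s + 6.75: top row of A = -[a₁,a₂,...,aₙ]/a₀, ones on the subdiagonal, zeros elsewhere.
A = [[-6.2, -11.95, -6.75], [1, 0, 0], [0, 1, 0]].
A[0,1] = -11.95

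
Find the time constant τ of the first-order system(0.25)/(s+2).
First-order system: τ = -1/pole. Pole = -2. τ = -1/(-2) = 0.5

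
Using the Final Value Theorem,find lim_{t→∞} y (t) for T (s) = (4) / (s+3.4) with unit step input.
FVT: lim_{t→∞} y(t) = lim_{s→0} s*Y(s) where Y(s) = T(s)/s.
= lim_{s→0} T(s) = T(0) = num(0)/den(0) = 4/3.4 = 1.176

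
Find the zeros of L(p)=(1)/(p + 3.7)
Numerator is a nonzero constant (1) → Zeros: none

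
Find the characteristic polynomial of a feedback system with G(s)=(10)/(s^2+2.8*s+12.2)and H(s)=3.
Characteristic poly = G_den * H_den + G_num * H_num = (s^2 + 2.8*s + 12.2) + (30) = s^2 + 2.8*s + 42.2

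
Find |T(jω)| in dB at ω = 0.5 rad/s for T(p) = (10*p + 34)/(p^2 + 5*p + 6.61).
Substitute p = j*0.5: T(j0.5) = 4.89811 - 1.1392j.
|T(j0.5)| = sqrt(Re² + Im²) = 5.029.
20*log₁₀(5.029) = 14.03 dB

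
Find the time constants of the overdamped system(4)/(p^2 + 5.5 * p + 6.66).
Overdamped: real poles at -3.7, -1.8. τ = -1/pole → τ₁ = 0.2703, τ₂ = 0.5556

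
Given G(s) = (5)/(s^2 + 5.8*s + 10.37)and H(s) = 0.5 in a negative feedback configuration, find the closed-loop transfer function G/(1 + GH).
Closed-loop T = G/(1+GH).
Numerator: G_num * H_den = 5.
Denominator: G_den * H_den + G_num * H_num = (s^2 + 5.8*s + 10.37) + (2.5) = s^2 + 5.8*s + 12.87.
T(s) = (5)/(s^2 + 5.8*s + 12.87)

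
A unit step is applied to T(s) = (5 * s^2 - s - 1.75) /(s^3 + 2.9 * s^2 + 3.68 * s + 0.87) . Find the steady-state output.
FVT: lim_{t→∞} y(t) = lim_{s→0} s*Y(s) where Y(s) = T(s)/s.
= lim_{s→0} T(s) = T(0) = num(0)/den(0) = -1.75/0.87 = -2.011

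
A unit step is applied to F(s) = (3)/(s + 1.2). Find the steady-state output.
FVT: lim_{t→∞} y(t) = lim_{s→0} s*Y(s) where Y(s) = F(s)/s.
= lim_{s→0} F(s) = F(0) = num(0)/den(0) = 3/1.2 = 2.5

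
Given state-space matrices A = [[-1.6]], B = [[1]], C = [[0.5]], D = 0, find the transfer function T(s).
T(s) = C(sI - A)⁻¹B + D.
Characteristic polynomial det(sI - A) = s + 1.6.
Numerator from C·adj(sI-A)·B + D·det(sI-A) = 0.5.
T(s) = (0.5)/(s + 1.6)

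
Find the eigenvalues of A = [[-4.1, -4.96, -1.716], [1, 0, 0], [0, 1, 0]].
Eigenvalues solve det(λI - A) = 0.
Characteristic polynomial: λ^3 + 4.1*λ^2 + 4.96*λ + 1.716 = 0.
Factor: (λ + 1.3)(λ + 0.6)(λ + 2.2) = 0.
Roots: -0.6, -1.3, -2.2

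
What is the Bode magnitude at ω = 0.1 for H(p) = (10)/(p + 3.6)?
Substitute p = j*0.1: H(j0.1) = 2.77564 - 0.077101j.
|H(j0.1)| = sqrt(Re² + Im²) = 2.777.
20*log₁₀(2.777) = 8.87 dB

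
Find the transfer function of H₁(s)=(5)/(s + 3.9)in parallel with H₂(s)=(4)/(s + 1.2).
Parallel: H = H₁ + H₂ = (n₁·d₂ + n₂·d₁)/(d₁·d₂).
n₁·d₂ = 5*s + 6. n₂·d₁ = 4*s + 15.6. Sum = 9*s + 21.6. d₁·d₂ = s^2 + 5.1*s + 4.68.
H(s) = (9*s + 21.6)/(s^2 + 5.1*s + 4.68)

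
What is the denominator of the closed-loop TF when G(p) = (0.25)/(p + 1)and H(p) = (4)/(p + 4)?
Characteristic poly = G_den * H_den + G_num * H_num = (p^2 + 5*p + 4) + (1) = p^2 + 5*p + 5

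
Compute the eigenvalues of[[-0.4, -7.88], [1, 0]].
Eigenvalues solve det(λI - A) = 0.
Characteristic polynomial: λ^2 + 0.4*λ + 7.88 = 0.
Roots: -0.2 + 2.8j, -0.2 - 2.8j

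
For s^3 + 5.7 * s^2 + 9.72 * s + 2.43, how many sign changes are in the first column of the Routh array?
Routh array:
s^3: [1, 9.72]; s^2: [5.7, 2.43]; s^1: [9.29368]; s^0: [2.43]
First column: [1, 5.7, 9.29368, 2.43]. Sign changes = 0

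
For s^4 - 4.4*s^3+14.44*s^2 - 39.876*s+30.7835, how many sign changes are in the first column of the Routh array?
Routh array:
s^4: [1, 14.44, 30.7835]; s^3: [-4.4, -39.876]; s^2: [5.37727, 30.7835]; s^1: [-14.6871]; s^0: [30.7835]
First column: [1, -4.4, 5.37727, -14.6871, 30.7835]. Sign changes = 4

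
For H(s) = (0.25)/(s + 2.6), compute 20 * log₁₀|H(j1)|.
Substitute s = j*1: H(j1) = 0.0837629 - 0.0322165j.
|H(j1)| = sqrt(Re² + Im²) = 0.08974.
20*log₁₀(0.08974) = -20.94 dB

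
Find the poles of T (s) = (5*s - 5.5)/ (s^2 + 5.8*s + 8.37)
Set denominator = 0: s^2 + 5.8*s + 8.37 = (s + 2.7)(s + 3.1) = 0 → Poles: -2.7, -3.1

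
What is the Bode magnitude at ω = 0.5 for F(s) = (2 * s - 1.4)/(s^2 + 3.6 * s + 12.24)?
Substitute s = j*0.5: F(j0.5) = -0.101946 + 0.0987074j.
|F(j0.5)| = sqrt(Re² + Im²) = 0.1419.
20*log₁₀(0.1419) = -16.96 dB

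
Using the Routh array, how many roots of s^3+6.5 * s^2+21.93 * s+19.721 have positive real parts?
Routh array:
s^3: [1, 21.93]; s^2: [6.5, 19.721]; s^1: [18.896]; s^0: [19.721]
First column: [1, 6.5, 18.896, 19.721]. Sign changes = RHP roots = 0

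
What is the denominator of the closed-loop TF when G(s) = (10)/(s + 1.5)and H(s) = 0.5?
Characteristic poly = G_den * H_den + G_num * H_num = (s + 1.5) + (5) = s + 6.5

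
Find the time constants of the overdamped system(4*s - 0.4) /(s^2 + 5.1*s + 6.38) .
Overdamped: real poles at -2.9, -2.2. τ = -1/pole → τ₁ = 0.3448, τ₂ = 0.4545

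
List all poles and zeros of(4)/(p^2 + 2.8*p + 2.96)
Set denominator = 0: p^2 + 2.8*p + 2.96 = 0 → Poles: -1.4 + 1j, -1.4 - 1j
Numerator is a nonzero constant (4) → Zeros: none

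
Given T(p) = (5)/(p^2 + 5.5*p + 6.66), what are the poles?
Set denominator = 0: p^2 + 5.5*p + 6.66 = (p + 1.8)(p + 3.7) = 0 → Poles: -1.8, -3.7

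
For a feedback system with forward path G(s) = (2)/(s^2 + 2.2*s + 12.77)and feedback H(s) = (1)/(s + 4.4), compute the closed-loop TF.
Closed-loop T = G/(1+GH).
Numerator: G_num * H_den = 2*s + 8.8.
Denominator: G_den * H_den + G_num * H_num = (s^3 + 6.6*s^2 + 22.45*s + 56.188) + (2) = s^3 + 6.6*s^2 + 22.45*s + 58.188.
T(s) = (2*s + 8.8)/(s^3 + 6.6*s^2 + 22.45*s + 58.188)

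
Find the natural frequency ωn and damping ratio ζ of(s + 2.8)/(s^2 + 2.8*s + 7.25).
Underdamped: complex pole -1.4 + 2.3j. ωn = |pole| = 2.693, ζ = -Re(pole)/ωn = 0.5199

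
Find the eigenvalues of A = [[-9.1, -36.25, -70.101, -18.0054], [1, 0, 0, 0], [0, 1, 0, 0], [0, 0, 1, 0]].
Eigenvalues solve det(λI - A) = 0.
Characteristic polynomial: λ^4 + 9.1*λ^3 + 36.25*λ^2 + 70.101*λ + 18.0054 = 0.
Factor: (λ + 4.2)(λ + 0.3)(λ^2 + 4.6*λ + 14.29) = 0.
Roots: -0.3, -2.3 + 3j, -2.3 - 3j, -4.2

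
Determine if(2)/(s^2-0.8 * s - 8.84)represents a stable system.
Denominator: s^2 - 0.8*s - 8.84 = (s - 3.4)(s + 2.6). Poles: -2.6, 3.4. All Re(p)<0: No (unstable)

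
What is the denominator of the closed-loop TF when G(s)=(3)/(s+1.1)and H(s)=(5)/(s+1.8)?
Characteristic poly = G_den * H_den + G_num * H_num = (s^2 + 2.9*s + 1.98) + (15) = s^2 + 2.9*s + 16.98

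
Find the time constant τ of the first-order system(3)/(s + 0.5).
First-order system: τ = -1/pole. Pole = -0.5. τ = -1/(-0.5) = 2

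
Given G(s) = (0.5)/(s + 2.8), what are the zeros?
Numerator is a nonzero constant (0.5) → Zeros: none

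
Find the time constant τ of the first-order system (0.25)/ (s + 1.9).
First-order system: τ = -1/pole. Pole = -1.9. τ = -1/(-1.9) = 0.5263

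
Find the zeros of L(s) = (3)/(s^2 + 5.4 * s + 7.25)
Numerator is a nonzero constant (3) → Zeros: none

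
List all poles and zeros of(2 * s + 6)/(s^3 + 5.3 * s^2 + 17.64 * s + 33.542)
Set denominator = 0: s^3 + 5.3*s^2 + 17.64*s + 33.542 = (s + 3.1)(s^2 + 2.2*s + 10.82) = 0 → Poles: -1.1 + 3.1j, -1.1 - 3.1j, -3.1
Set numerator = 0: 2*s + 6 = 0 → Zeros: -3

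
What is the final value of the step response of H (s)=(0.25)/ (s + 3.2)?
FVT: lim_{t→∞} y(t) = lim_{s→0} s*Y(s) where Y(s) = H(s)/s.
= lim_{s→0} H(s) = H(0) = num(0)/den(0) = 0.25/3.2 = 0.07812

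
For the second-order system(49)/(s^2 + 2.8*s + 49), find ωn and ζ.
Standard form: ωn²/(s²+2ζωn·s+ωn²).
const=49=ωn² → ωn=7, s coeff=2.8=2ζωn → ζ=0.2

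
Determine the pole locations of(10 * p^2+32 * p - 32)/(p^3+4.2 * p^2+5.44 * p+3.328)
Set denominator = 0: p^3 + 4.2*p^2 + 5.44*p + 3.328 = (p + 2.6)(p^2 + 1.6*p + 1.28) = 0 → Poles: -0.8 + 0.8j, -0.8 - 0.8j, -2.6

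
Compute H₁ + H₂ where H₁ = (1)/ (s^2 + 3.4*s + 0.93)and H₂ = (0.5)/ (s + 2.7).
Parallel: H = H₁ + H₂ = (n₁·d₂ + n₂·d₁)/(d₁·d₂).
n₁·d₂ = s + 2.7. n₂·d₁ = 0.5*s^2 + 1.7*s + 0.465. Sum = 0.5*s^2 + 2.7*s + 3.165. d₁·d₂ = s^3 + 6.1*s^2 + 10.11*s + 2.511.
H(s) = (0.5*s^2 + 2.7*s + 3.165)/(s^3 + 6.1*s^2 + 10.11*s + 2.511)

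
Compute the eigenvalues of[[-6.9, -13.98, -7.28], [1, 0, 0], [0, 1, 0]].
Eigenvalues solve det(λI - A) = 0.
Characteristic polynomial: λ^3 + 6.9*λ^2 + 13.98*λ + 7.28 = 0.
Factor: (λ + 3.5)(λ + 0.8)(λ + 2.6) = 0.
Roots: -0.8, -2.6, -3.5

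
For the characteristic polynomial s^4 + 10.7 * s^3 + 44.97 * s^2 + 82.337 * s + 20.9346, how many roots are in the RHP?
s^4 + 10.7*s^3 + 44.97*s^2 + 82.337*s + 20.9346 = (s + 0.3)(s + 4.6)(s^2 + 5.8*s + 15.17). Poles: -0.3, -2.9 + 2.6j, -2.9 - 2.6j, -4.6. RHP poles (Re>0): 0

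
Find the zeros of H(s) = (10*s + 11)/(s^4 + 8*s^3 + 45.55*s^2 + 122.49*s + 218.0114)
Set numerator = 0: 10*s + 11 = 0 → Zeros: -1.1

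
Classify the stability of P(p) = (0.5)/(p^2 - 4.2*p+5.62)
Denominator: p^2 - 4.2*p + 5.62. Poles: 2.1 + 1.1j, 2.1 - 1.1j. Unstable (2 pole(s) in RHP)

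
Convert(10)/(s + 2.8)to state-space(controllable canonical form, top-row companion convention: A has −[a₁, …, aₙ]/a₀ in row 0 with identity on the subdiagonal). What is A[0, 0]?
Reachable canonical form for den = s + 2.8: top row of A = -[a₁,a₂,...,aₙ]/a₀, ones on the subdiagonal, zeros elsewhere.
A = [[-2.8]].
A[0,0] = -2.8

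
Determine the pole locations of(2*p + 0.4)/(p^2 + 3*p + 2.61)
Set denominator = 0: p^2 + 3*p + 2.61 = 0 → Poles: -1.5 + 0.6j, -1.5 - 0.6j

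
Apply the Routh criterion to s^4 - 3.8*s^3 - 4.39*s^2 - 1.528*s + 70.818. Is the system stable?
Routh array:
s^4: [1, -4.39, 70.818]; s^3: [-3.8, -1.528]; s^2: [-4.79211, 70.818]; s^1: [-57.6846]; s^0: [70.818]
First column: [1, -3.8, -4.79211, -57.6846, 70.818]. Sign changes = 2.
No, unstable (2 RHP root(s))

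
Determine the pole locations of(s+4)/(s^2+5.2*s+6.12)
Set denominator = 0: s^2 + 5.2*s + 6.12 = (s + 3.4)(s + 1.8) = 0 → Poles: -1.8, -3.4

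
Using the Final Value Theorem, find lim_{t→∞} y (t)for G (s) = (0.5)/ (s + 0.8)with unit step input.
FVT: lim_{t→∞} y(t) = lim_{s→0} s*Y(s) where Y(s) = G(s)/s.
= lim_{s→0} G(s) = G(0) = num(0)/den(0) = 0.5/0.8 = 0.625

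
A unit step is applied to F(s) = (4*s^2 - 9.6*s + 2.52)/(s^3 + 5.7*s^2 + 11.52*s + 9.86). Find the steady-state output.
FVT: lim_{t→∞} y(t) = lim_{s→0} s*Y(s) where Y(s) = F(s)/s.
= lim_{s→0} F(s) = F(0) = num(0)/den(0) = 2.52/9.86 = 0.2556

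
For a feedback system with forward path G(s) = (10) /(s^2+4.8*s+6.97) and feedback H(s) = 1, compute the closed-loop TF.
Closed-loop T = G/(1+GH).
Numerator: G_num * H_den = 10.
Denominator: G_den * H_den + G_num * H_num = (s^2 + 4.8*s + 6.97) + (10) = s^2 + 4.8*s + 16.97.
T(s) = (10)/(s^2 + 4.8*s + 16.97)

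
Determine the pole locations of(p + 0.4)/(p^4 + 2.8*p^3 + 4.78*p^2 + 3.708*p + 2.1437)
Set denominator = 0: p^4 + 2.8*p^3 + 4.78*p^2 + 3.708*p + 2.1437 = (p^2 + 2*p + 2.21)(p^2 + 0.8*p + 0.97) = 0 → Poles: -0.4 + 0.9j, -0.4 - 0.9j, -1 + 1.1j, -1 - 1.1j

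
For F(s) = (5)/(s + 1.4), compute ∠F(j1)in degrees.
Substitute s = j*1: F(j1) = 2.36486 - 1.68919j.
∠F(j1) = atan2(Im, Re) = atan2(-1.68919, 2.36486) = -35.54°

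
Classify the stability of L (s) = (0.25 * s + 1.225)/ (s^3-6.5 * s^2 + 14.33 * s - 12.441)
Denominator: s^3 - 6.5*s^2 + 14.33*s - 12.441 = (s - 3.3)(s^2 - 3.2*s + 3.77). Poles: 1.6 + 1.1j, 1.6 - 1.1j, 3.3. Unstable (3 pole(s) in RHP)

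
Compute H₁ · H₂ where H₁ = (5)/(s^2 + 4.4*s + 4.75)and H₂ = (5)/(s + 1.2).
Series: H = H₁ · H₂ = (n₁·n₂)/(d₁·d₂).
Num: n₁·n₂ = 25. Den: d₁·d₂ = s^3 + 5.6*s^2 + 10.03*s + 5.7.
H(s) = (25)/(s^3 + 5.6*s^2 + 10.03*s + 5.7)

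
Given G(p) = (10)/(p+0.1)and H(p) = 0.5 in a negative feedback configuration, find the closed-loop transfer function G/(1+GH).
Closed-loop T = G/(1+GH).
Numerator: G_num * H_den = 10.
Denominator: G_den * H_den + G_num * H_num = (p + 0.1) + (5) = p + 5.1.
T(p) = (10)/(p + 5.1)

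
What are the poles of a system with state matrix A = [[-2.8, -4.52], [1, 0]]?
Eigenvalues solve det(λI - A) = 0.
Characteristic polynomial: λ^2 + 2.8*λ + 4.52 = 0.
Roots: -1.4 + 1.6j, -1.4 - 1.6j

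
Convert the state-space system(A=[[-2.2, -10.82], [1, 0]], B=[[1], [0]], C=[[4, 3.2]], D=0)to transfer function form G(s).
G(s) = C(sI - A)⁻¹B + D.
Characteristic polynomial det(sI - A) = s^2 + 2.2*s + 10.82.
Numerator from C·adj(sI-A)·B + D·det(sI-A) = 4*s + 3.2.
G(s) = (4*s + 3.2)/(s^2 + 2.2*s + 10.82)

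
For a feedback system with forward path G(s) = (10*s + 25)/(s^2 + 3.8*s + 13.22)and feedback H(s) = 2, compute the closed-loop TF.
Closed-loop T = G/(1+GH).
Numerator: G_num * H_den = 10*s + 25.
Denominator: G_den * H_den + G_num * H_num = (s^2 + 3.8*s + 13.22) + (20*s + 50) = s^2 + 23.8*s + 63.22.
T(s) = (10*s + 25)/(s^2 + 23.8*s + 63.22)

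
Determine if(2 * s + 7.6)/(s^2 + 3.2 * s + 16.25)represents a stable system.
Denominator: s^2 + 3.2*s + 16.25. Poles: -1.6 + 3.7j, -1.6 - 3.7j. All Re(p)<0: Yes (stable)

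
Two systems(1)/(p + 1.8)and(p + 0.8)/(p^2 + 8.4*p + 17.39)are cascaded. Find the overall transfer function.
Series: H = H₁ · H₂ = (n₁·n₂)/(d₁·d₂).
Num: n₁·n₂ = p + 0.8. Den: d₁·d₂ = p^3 + 10.2*p^2 + 32.51*p + 31.302.
H(p) = (p + 0.8)/(p^3 + 10.2*p^2 + 32.51*p + 31.302)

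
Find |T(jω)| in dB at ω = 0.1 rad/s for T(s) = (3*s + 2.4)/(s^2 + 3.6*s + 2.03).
Substitute s = j*0.1: T(j0.1) = 1.1772 - 0.0612827j.
|T(j0.1)| = sqrt(Re² + Im²) = 1.179.
20*log₁₀(1.179) = 1.43 dB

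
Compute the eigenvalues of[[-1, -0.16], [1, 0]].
Eigenvalues solve det(λI - A) = 0.
Characteristic polynomial: λ^2 + λ + 0.16 = 0.
Factor: (λ + 0.8)(λ + 0.2) = 0.
Roots: -0.2, -0.8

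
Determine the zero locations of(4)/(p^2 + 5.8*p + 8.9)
Numerator is a nonzero constant (4) → Zeros: none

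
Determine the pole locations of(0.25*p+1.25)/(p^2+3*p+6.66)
Set denominator = 0: p^2 + 3*p + 6.66 = 0 → Poles: -1.5 + 2.1j, -1.5 - 2.1j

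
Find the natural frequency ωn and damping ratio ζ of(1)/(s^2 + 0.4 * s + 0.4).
Underdamped: complex pole -0.2 + 0.6j. ωn = |pole| = 0.6325, ζ = -Re(pole)/ωn = 0.3162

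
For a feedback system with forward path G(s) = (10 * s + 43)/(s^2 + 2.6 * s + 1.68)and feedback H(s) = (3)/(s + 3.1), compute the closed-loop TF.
Closed-loop T = G/(1+GH).
Numerator: G_num * H_den = 10*s^2 + 74*s + 133.3.
Denominator: G_den * H_den + G_num * H_num = (s^3 + 5.7*s^2 + 9.74*s + 5.208) + (30*s + 129) = s^3 + 5.7*s^2 + 39.74*s + 134.208.
T(s) = (10*s^2 + 74*s + 133.3)/(s^3 + 5.7*s^2 + 39.74*s + 134.208)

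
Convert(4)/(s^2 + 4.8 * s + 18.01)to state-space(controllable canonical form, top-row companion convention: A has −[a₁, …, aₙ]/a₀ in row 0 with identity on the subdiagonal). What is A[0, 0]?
Reachable canonical form for den = s^2 + 4.8*s + 18.01: top row of A = -[a₁,a₂,...,aₙ]/a₀, ones on the subdiagonal, zeros elsewhere.
A = [[-4.8, -18.01], [1, 0]].
A[0,0] = -4.8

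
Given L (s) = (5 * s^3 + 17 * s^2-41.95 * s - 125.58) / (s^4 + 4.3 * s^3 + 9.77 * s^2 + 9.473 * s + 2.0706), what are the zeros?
Set numerator = 0: 5*s^3 + 17*s^2 - 41.95*s - 125.58 = 5*(s + 3.9)(s + 2.3)(s - 2.8) = 0 → Zeros: -2.3, -3.9, 2.8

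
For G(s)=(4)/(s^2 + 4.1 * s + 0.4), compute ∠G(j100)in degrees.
Substitute s = j*100: G(j100) = -0.000399345 - 1.63738e-05j.
∠G(j100) = atan2(Im, Re) = atan2(-1.63738e-05, -0.000399345) = -177.65°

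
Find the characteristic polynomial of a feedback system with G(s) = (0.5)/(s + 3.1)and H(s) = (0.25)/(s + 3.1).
Characteristic poly = G_den * H_den + G_num * H_num = (s^2 + 6.2*s + 9.61) + (0.125) = s^2 + 6.2*s + 9.735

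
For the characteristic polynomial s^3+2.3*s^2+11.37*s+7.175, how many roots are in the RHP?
s^3 + 2.3*s^2 + 11.37*s + 7.175 = (s + 0.7)(s^2 + 1.6*s + 10.25). Poles: -0.7, -0.8 + 3.1j, -0.8 - 3.1j. RHP poles (Re>0): 0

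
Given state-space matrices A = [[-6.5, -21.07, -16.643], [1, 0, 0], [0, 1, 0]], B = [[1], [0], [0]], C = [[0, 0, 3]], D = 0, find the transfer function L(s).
L(s) = C(sI - A)⁻¹B + D.
Characteristic polynomial det(sI - A) = s^3 + 6.5*s^2 + 21.07*s + 16.643.
Numerator from C·adj(sI-A)·B + D·det(sI-A) = 3.
L(s) = (3)/(s^3 + 6.5*s^2 + 21.07*s + 16.643)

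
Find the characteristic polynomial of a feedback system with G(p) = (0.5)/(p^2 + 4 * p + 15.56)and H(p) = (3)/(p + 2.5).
Characteristic poly = G_den * H_den + G_num * H_num = (p^3 + 6.5*p^2 + 25.56*p + 38.9) + (1.5) = p^3 + 6.5*p^2 + 25.56*p + 40.4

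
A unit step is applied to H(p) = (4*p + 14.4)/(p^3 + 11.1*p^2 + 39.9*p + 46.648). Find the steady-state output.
FVT: lim_{t→∞} y(t) = lim_{p→0} p*Y(p) where Y(p) = H(p)/p.
= lim_{p→0} H(p) = H(0) = num(0)/den(0) = 14.4/46.648 = 0.3087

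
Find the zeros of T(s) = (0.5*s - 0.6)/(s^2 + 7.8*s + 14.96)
Set numerator = 0: 0.5*s - 0.6 = 0 → Zeros: 1.2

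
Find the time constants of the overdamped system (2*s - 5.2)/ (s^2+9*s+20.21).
Overdamped: real poles at -4.7, -4.3. τ = -1/pole → τ₁ = 0.2128, τ₂ = 0.2326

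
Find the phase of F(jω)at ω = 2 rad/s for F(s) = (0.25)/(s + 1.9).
Substitute s = j*2: F(j2) = 0.0624179 - 0.065703j.
∠F(j2) = atan2(Im, Re) = atan2(-0.065703, 0.0624179) = -46.47°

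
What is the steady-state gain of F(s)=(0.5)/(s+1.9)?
DC gain = F(0) = num(0)/den(0) = 0.5/1.9 = 0.2632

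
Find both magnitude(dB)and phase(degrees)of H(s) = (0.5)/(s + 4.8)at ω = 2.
Substitute s = j*2: H(j2) = 0.0887574 - 0.0369822j.
|H| = 20*log₁₀(sqrt(Re²+Im²)) = -20.34 dB.
∠H = atan2(Im, Re) = -22.62°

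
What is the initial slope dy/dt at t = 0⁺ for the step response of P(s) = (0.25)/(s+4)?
IVT: y'(0⁺) = lim_{s→∞} s²·Y(s) = lim_{s→∞} s·P(s).
deg(num) = 0, deg(den) = 1, relative degree = 1, so s·P(s) → (leading num)/(leading den) = 0.25/1 = 0.25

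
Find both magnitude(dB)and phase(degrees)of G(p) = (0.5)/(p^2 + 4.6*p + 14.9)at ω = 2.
Substitute p = j*2: G(j2) = 0.0267879 - 0.02261j.
|G| = 20*log₁₀(sqrt(Re²+Im²)) = -29.11 dB.
∠G = atan2(Im, Re) = -40.17°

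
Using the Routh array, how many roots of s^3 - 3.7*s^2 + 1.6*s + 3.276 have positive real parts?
Routh array:
s^3: [1, 1.6]; s^2: [-3.7, 3.276]; s^1: [2.48541]; s^0: [3.276]
First column: [1, -3.7, 2.48541, 3.276]. Sign changes = RHP roots = 2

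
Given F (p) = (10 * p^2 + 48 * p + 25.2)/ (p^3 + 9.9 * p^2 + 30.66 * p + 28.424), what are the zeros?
Set numerator = 0: 10*p^2 + 48*p + 25.2 = 10*(p + 0.6)(p + 4.2) = 0 → Zeros: -0.6, -4.2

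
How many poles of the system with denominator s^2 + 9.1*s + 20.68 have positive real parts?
s^2 + 9.1*s + 20.68 = (s + 4.7)(s + 4.4). Poles: -4.4, -4.7. RHP poles (Re>0): 0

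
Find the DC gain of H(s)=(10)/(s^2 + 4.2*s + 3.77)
DC gain = H(0) = num(0)/den(0) = 10/3.77 = 2.653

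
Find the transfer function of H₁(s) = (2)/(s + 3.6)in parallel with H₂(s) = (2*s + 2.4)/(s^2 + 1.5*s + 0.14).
Parallel: H = H₁ + H₂ = (n₁·d₂ + n₂·d₁)/(d₁·d₂).
n₁·d₂ = 2*s^2 + 3*s + 0.28. n₂·d₁ = 2*s^2 + 9.6*s + 8.64. Sum = 4*s^2 + 12.6*s + 8.92. d₁·d₂ = s^3 + 5.1*s^2 + 5.54*s + 0.504.
H(s) = (4*s^2 + 12.6*s + 8.92)/(s^3 + 5.1*s^2 + 5.54*s + 0.504)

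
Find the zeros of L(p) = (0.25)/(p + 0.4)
Numerator is a nonzero constant (0.25) → Zeros: none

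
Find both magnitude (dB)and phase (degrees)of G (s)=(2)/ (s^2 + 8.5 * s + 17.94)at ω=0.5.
Substitute s = j*0.5: G(j0.5) = 0.106889 - 0.0256799j.
|G| = 20*log₁₀(sqrt(Re²+Im²)) = -19.18 dB.
∠G = atan2(Im, Re) = -13.51°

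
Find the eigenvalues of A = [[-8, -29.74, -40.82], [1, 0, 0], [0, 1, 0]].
Eigenvalues solve det(λI - A) = 0.
Characteristic polynomial: λ^3 + 8*λ^2 + 29.74*λ + 40.82 = 0.
Factor: (λ + 2.6)(λ^2 + 5.4*λ + 15.7) = 0.
Roots: -2.6, -2.7 + 2.9j, -2.7 - 2.9j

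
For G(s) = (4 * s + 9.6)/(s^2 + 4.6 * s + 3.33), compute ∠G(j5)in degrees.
Substitute s = j*5: G(j5) = 0.252324 - 0.655124j.
∠G(j5) = atan2(Im, Re) = atan2(-0.655124, 0.252324) = -68.94°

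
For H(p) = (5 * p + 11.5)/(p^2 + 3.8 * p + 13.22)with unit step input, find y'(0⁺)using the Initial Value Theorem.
IVT: y'(0⁺) = lim_{p→∞} p²·Y(p) = lim_{p→∞} p·H(p).
deg(num) = 1, deg(den) = 2, relative degree = 1, so p·H(p) → (leading num)/(leading den) = 5/1 = 5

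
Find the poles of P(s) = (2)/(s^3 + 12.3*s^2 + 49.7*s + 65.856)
Set denominator = 0: s^3 + 12.3*s^2 + 49.7*s + 65.856 = (s + 4.2)(s + 3.2)(s + 4.9) = 0 → Poles: -3.2, -4.2, -4.9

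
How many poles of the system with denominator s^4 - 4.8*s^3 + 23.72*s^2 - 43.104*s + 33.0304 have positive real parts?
s^4 - 4.8*s^3 + 23.72*s^2 - 43.104*s + 33.0304 = (s^2 - 2.4*s + 15.88)(s^2 - 2.4*s + 2.08). Poles: 1.2 + 0.8j, 1.2 + 3.8j, 1.2 - 0.8j, 1.2 - 3.8j. RHP poles (Re>0): 4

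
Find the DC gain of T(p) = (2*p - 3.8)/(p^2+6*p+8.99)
DC gain = T(0) = num(0)/den(0) = -3.8/8.99 = -0.4227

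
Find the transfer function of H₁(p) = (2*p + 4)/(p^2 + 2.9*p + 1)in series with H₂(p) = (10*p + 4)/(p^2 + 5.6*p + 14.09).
Series: H = H₁ · H₂ = (n₁·n₂)/(d₁·d₂).
Num: n₁·n₂ = 20*p^2 + 48*p + 16. Den: d₁·d₂ = p^4 + 8.5*p^3 + 31.33*p^2 + 46.461*p + 14.09.
H(p) = (20*p^2 + 48*p + 16)/(p^4 + 8.5*p^3 + 31.33*p^2 + 46.461*p + 14.09)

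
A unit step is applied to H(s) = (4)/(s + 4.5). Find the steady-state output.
FVT: lim_{t→∞} y(t) = lim_{s→0} s*Y(s) where Y(s) = H(s)/s.
= lim_{s→0} H(s) = H(0) = num(0)/den(0) = 4/4.5 = 0.8889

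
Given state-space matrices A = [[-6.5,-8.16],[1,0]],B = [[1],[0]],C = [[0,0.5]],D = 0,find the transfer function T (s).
T(s) = C(sI - A)⁻¹B + D.
Characteristic polynomial det(sI - A) = s^2 + 6.5*s + 8.16.
Numerator from C·adj(sI-A)·B + D·det(sI-A) = 0.5.
T(s) = (0.5)/(s^2 + 6.5*s + 8.16)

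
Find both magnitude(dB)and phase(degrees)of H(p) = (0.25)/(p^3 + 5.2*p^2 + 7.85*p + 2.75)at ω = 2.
Substitute p = j*2: H(j2) = -0.011718 - 0.0049988j.
|H| = 20*log₁₀(sqrt(Re²+Im²)) = -37.90 dB.
∠H = atan2(Im, Re) = -156.90°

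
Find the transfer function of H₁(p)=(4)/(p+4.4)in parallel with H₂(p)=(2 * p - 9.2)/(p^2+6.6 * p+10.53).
Parallel: H = H₁ + H₂ = (n₁·d₂ + n₂·d₁)/(d₁·d₂).
n₁·d₂ = 4*p^2 + 26.4*p + 42.12. n₂·d₁ = 2*p^2 - 0.4*p - 40.48. Sum = 6*p^2 + 26*p + 1.64. d₁·d₂ = p^3 + 11*p^2 + 39.57*p + 46.332.
H(p) = (6*p^2 + 26*p + 1.64)/(p^3 + 11*p^2 + 39.57*p + 46.332)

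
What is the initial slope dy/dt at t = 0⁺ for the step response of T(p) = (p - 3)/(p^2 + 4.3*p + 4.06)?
IVT: y'(0⁺) = lim_{p→∞} p²·Y(p) = lim_{p→∞} p·T(p).
deg(num) = 1, deg(den) = 2, relative degree = 1, so p·T(p) → (leading num)/(leading den) = 1/1 = 1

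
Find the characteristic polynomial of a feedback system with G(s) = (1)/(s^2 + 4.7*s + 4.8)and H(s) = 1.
Characteristic poly = G_den * H_den + G_num * H_num = (s^2 + 4.7*s + 4.8) + (1) = s^2 + 4.7*s + 5.8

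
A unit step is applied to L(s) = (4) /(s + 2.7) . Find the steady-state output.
FVT: lim_{t→∞} y(t) = lim_{s→0} s*Y(s) where Y(s) = L(s)/s.
= lim_{s→0} L(s) = L(0) = num(0)/den(0) = 4/2.7 = 1.481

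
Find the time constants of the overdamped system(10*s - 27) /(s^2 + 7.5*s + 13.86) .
Overdamped: real poles at -3.3, -4.2. τ = -1/pole → τ₁ = 0.303, τ₂ = 0.2381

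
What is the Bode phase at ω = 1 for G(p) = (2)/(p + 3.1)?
Substitute p = j*1: G(j1) = 0.584354 - 0.188501j.
∠G(j1) = atan2(Im, Re) = atan2(-0.188501, 0.584354) = -17.88°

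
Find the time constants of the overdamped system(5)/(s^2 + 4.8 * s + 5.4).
Overdamped: real poles at -1.8, -3. τ = -1/pole → τ₁ = 0.5556, τ₂ = 0.3333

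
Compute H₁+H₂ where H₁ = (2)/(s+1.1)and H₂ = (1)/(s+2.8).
Parallel: H = H₁ + H₂ = (n₁·d₂ + n₂·d₁)/(d₁·d₂).
n₁·d₂ = 2*s + 5.6. n₂·d₁ = s + 1.1. Sum = 3*s + 6.7. d₁·d₂ = s^2 + 3.9*s + 3.08.
H(s) = (3*s + 6.7)/(s^2 + 3.9*s + 3.08)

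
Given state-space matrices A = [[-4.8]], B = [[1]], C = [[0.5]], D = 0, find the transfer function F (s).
F(s) = C(sI - A)⁻¹B + D.
Characteristic polynomial det(sI - A) = s + 4.8.
Numerator from C·adj(sI-A)·B + D·det(sI-A) = 0.5.
F(s) = (0.5)/(s + 4.8)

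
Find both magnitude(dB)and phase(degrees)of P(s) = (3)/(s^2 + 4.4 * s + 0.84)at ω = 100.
Substitute s = j*100: P(j100) = -0.000299445 - 1.31767e-05j.
|P| = 20*log₁₀(sqrt(Re²+Im²)) = -70.47 dB.
∠P = atan2(Im, Re) = -177.48°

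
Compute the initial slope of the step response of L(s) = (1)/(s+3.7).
IVT: y'(0⁺) = lim_{s→∞} s²·Y(s) = lim_{s→∞} s·L(s).
deg(num) = 0, deg(den) = 1, relative degree = 1, so s·L(s) → (leading num)/(leading den) = 1/1 = 1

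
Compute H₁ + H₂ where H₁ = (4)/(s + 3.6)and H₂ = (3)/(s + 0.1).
Parallel: H = H₁ + H₂ = (n₁·d₂ + n₂·d₁)/(d₁·d₂).
n₁·d₂ = 4*s + 0.4. n₂·d₁ = 3*s + 10.8. Sum = 7*s + 11.2. d₁·d₂ = s^2 + 3.7*s + 0.36.
H(s) = (7*s + 11.2)/(s^2 + 3.7*s + 0.36)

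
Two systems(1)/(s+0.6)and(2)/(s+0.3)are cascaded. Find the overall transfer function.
Series: H = H₁ · H₂ = (n₁·n₂)/(d₁·d₂).
Num: n₁·n₂ = 2. Den: d₁·d₂ = s^2 + 0.9*s + 0.18.
H(s) = (2)/(s^2 + 0.9*s + 0.18)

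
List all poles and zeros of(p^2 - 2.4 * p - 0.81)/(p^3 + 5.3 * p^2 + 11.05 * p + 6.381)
Set denominator = 0: p^3 + 5.3*p^2 + 11.05*p + 6.381 = (p + 0.9)(p^2 + 4.4*p + 7.09) = 0 → Poles: -0.9, -2.2 + 1.5j, -2.2 - 1.5j
Set numerator = 0: p^2 - 2.4*p - 0.81 = (p + 0.3)(p - 2.7) = 0 → Zeros: -0.3, 2.7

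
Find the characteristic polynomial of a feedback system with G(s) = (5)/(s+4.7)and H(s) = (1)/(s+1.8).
Characteristic poly = G_den * H_den + G_num * H_num = (s^2 + 6.5*s + 8.46) + (5) = s^2 + 6.5*s + 13.46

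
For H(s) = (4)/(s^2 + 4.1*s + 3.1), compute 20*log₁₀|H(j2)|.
Substitute s = j*2: H(j2) = -0.0529023 - 0.481999j.
|H(j2)| = sqrt(Re² + Im²) = 0.4849.
20*log₁₀(0.4849) = -6.29 dB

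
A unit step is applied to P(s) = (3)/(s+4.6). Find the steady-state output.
FVT: lim_{t→∞} y(t) = lim_{s→0} s*Y(s) where Y(s) = P(s)/s.
= lim_{s→0} P(s) = P(0) = num(0)/den(0) = 3/4.6 = 0.6522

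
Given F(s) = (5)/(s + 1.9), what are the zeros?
Numerator is a nonzero constant (5) → Zeros: none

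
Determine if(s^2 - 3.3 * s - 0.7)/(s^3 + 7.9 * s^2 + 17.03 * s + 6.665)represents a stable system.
Denominator: s^3 + 7.9*s^2 + 17.03*s + 6.665 = (s + 3.1)(s + 0.5)(s + 4.3). Poles: -0.5, -3.1, -4.3. All Re(p)<0: Yes (stable)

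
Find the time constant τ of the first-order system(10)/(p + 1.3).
First-order system: τ = -1/pole. Pole = -1.3. τ = -1/(-1.3) = 0.7692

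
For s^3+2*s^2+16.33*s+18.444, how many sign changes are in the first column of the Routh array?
Routh array:
s^3: [1, 16.33]; s^2: [2, 18.444]; s^1: [7.108]; s^0: [18.444]
First column: [1, 2, 7.108, 18.444]. Sign changes = 0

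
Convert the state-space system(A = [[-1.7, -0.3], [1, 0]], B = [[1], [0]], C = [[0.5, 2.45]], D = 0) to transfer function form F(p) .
F(p) = C(pI - A)⁻¹B + D.
Characteristic polynomial det(pI - A) = p^2 + 1.7*p + 0.3.
Numerator from C·adj(pI-A)·B + D·det(pI-A) = 0.5*p + 2.45.
F(p) = (0.5*p + 2.45)/(p^2 + 1.7*p + 0.3)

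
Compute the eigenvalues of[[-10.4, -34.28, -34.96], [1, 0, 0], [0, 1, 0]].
Eigenvalues solve det(λI - A) = 0.
Characteristic polynomial: λ^3 + 10.4*λ^2 + 34.28*λ + 34.96 = 0.
Factor: (λ + 4.6)(λ + 2)(λ + 3.8) = 0.
Roots: -2, -3.8, -4.6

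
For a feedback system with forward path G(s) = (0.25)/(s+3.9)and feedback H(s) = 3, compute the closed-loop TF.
Closed-loop T = G/(1+GH).
Numerator: G_num * H_den = 0.25.
Denominator: G_den * H_den + G_num * H_num = (s + 3.9) + (0.75) = s + 4.65.
T(s) = (0.25)/(s + 4.65)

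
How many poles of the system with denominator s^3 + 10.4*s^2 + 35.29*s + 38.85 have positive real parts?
s^3 + 10.4*s^2 + 35.29*s + 38.85 = (s + 3.7)(s + 4.2)(s + 2.5). Poles: -2.5, -3.7, -4.2. RHP poles (Re>0): 0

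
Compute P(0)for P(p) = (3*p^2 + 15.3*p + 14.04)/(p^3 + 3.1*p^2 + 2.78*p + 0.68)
DC gain = P(0) = num(0)/den(0) = 14.04/0.68 = 20.65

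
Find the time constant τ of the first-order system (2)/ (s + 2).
First-order system: τ = -1/pole. Pole = -2. τ = -1/(-2) = 0.5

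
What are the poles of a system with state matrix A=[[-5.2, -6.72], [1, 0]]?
Eigenvalues solve det(λI - A) = 0.
Characteristic polynomial: λ^2 + 5.2*λ + 6.72 = 0.
Factor: (λ + 2.4)(λ + 2.8) = 0.
Roots: -2.4, -2.8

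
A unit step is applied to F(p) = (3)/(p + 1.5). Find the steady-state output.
FVT: lim_{t→∞} y(t) = lim_{p→0} p*Y(p) where Y(p) = F(p)/p.
= lim_{p→0} F(p) = F(0) = num(0)/den(0) = 3/1.5 = 2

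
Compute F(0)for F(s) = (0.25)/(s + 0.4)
DC gain = F(0) = num(0)/den(0) = 0.25/0.4 = 0.625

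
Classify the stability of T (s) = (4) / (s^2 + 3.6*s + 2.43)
Denominator: s^2 + 3.6*s + 2.43 = (s + 0.9)(s + 2.7). Poles: -0.9, -2.7. Stable (all poles in LHP)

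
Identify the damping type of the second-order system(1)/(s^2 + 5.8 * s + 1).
Standard form: ωn²/(s²+2ζωn·s+ωn²) gives ωn=1, ζ=2.9.
Overdamped (ζ = 2.9 > 1)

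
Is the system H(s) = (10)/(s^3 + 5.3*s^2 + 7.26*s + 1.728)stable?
Denominator: s^3 + 5.3*s^2 + 7.26*s + 1.728 = (s + 0.3)(s + 1.8)(s + 3.2). Poles: -0.3, -1.8, -3.2. All Re(p)<0: Yes (stable)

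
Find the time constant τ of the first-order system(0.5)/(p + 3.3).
First-order system: τ = -1/pole. Pole = -3.3. τ = -1/(-3.3) = 0.303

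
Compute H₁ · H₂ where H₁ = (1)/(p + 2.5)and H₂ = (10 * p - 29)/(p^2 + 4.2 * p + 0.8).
Series: H = H₁ · H₂ = (n₁·n₂)/(d₁·d₂).
Num: n₁·n₂ = 10*p - 29. Den: d₁·d₂ = p^3 + 6.7*p^2 + 11.3*p + 2.
H(p) = (10*p - 29)/(p^3 + 6.7*p^2 + 11.3*p + 2)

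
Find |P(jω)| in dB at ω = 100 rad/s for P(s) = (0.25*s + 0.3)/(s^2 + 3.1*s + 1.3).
Substitute s = j*100: P(j100) = 4.74706e-05 - 0.00249885j.
|P(j100)| = sqrt(Re² + Im²) = 0.002499.
20*log₁₀(0.002499) = -52.04 dB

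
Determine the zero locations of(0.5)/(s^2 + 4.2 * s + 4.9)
Numerator is a nonzero constant (0.5) → Zeros: none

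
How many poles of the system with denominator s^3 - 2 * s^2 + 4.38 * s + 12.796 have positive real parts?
s^3 - 2*s^2 + 4.38*s + 12.796 = (s + 1.4)(s^2 - 3.4*s + 9.14). Poles: -1.4, 1.7 + 2.5j, 1.7 - 2.5j. RHP poles (Re>0): 2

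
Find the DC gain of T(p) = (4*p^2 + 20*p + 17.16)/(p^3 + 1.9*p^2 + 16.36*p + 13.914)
DC gain = T(0) = num(0)/den(0) = 17.16/13.914 = 1.233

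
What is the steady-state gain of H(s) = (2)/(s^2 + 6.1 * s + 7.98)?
DC gain = H(0) = num(0)/den(0) = 2/7.98 = 0.2506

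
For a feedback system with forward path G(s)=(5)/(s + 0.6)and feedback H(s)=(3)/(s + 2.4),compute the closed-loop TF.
Closed-loop T = G/(1+GH).
Numerator: G_num * H_den = 5*s + 12.
Denominator: G_den * H_den + G_num * H_num = (s^2 + 3*s + 1.44) + (15) = s^2 + 3*s + 16.44.
T(s) = (5*s + 12)/(s^2 + 3*s + 16.44)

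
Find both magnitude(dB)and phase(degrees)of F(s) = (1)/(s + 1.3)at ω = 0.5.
Substitute s = j*0.5: F(j0.5) = 0.670103 - 0.257732j.
|F| = 20*log₁₀(sqrt(Re²+Im²)) = -2.88 dB.
∠F = atan2(Im, Re) = -21.04°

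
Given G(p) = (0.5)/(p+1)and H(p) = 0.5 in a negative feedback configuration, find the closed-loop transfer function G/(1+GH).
Closed-loop T = G/(1+GH).
Numerator: G_num * H_den = 0.5.
Denominator: G_den * H_den + G_num * H_num = (p + 1) + (0.25) = p + 1.25.
T(p) = (0.5)/(p + 1.25)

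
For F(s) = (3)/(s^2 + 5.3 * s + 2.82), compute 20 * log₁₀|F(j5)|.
Substitute s = j*5: F(j5) = -0.0557192 - 0.0665716j.
|F(j5)| = sqrt(Re² + Im²) = 0.08681.
20*log₁₀(0.08681) = -21.23 dB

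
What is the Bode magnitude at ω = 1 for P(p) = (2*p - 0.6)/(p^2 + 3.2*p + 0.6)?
Substitute p = j*1: P(j1) = 0.638462 + 0.107692j.
|P(j1)| = sqrt(Re² + Im²) = 0.6475.
20*log₁₀(0.6475) = -3.78 dB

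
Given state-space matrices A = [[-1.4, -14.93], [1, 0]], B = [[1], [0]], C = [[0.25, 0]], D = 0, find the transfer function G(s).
G(s) = C(sI - A)⁻¹B + D.
Characteristic polynomial det(sI - A) = s^2 + 1.4*s + 14.93.
Numerator from C·adj(sI-A)·B + D·det(sI-A) = 0.25*s.
G(s) = (0.25*s)/(s^2 + 1.4*s + 14.93)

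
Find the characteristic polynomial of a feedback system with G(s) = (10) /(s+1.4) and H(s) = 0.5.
Characteristic poly = G_den * H_den + G_num * H_num = (s + 1.4) + (5) = s + 6.4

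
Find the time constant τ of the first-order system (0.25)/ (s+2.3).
First-order system: τ = -1/pole. Pole = -2.3. τ = -1/(-2.3) = 0.4348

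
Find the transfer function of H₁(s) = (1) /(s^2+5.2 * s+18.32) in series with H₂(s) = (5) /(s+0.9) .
Series: H = H₁ · H₂ = (n₁·n₂)/(d₁·d₂).
Num: n₁·n₂ = 5. Den: d₁·d₂ = s^3 + 6.1*s^2 + 23*s + 16.488.
H(s) = (5)/(s^3 + 6.1*s^2 + 23*s + 16.488)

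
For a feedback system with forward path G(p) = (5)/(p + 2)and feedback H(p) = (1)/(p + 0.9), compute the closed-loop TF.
Closed-loop T = G/(1+GH).
Numerator: G_num * H_den = 5*p + 4.5.
Denominator: G_den * H_den + G_num * H_num = (p^2 + 2.9*p + 1.8) + (5) = p^2 + 2.9*p + 6.8.
T(p) = (5*p + 4.5)/(p^2 + 2.9*p + 6.8)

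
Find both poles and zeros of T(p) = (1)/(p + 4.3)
Set denominator = 0: p + 4.3 = 0 → Poles: -4.3
Numerator is a nonzero constant (1) → Zeros: none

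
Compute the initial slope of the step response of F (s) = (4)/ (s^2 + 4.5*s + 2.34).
IVT: y'(0⁺) = lim_{s→∞} s²·Y(s) = lim_{s→∞} s·F(s).
deg(num) = 0, deg(den) = 2, relative degree = 2 ≥ 2, so s·F(s) → 0. Initial slope = 0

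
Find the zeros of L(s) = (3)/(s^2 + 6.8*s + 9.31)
Numerator is a nonzero constant (3) → Zeros: none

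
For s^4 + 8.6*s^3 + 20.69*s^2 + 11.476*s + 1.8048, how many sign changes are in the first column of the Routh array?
Routh array:
s^4: [1, 20.69, 1.8048]; s^3: [8.6, 11.476]; s^2: [19.3556, 1.8048]; s^1: [10.6741]; s^0: [1.8048]
First column: [1, 8.6, 19.3556, 10.6741, 1.8048]. Sign changes = 0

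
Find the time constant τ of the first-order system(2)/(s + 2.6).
First-order system: τ = -1/pole. Pole = -2.6. τ = -1/(-2.6) = 0.3846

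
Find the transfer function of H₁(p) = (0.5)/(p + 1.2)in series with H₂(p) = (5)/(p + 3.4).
Series: H = H₁ · H₂ = (n₁·n₂)/(d₁·d₂).
Num: n₁·n₂ = 2.5. Den: d₁·d₂ = p^2 + 4.6*p + 4.08.
H(p) = (2.5)/(p^2 + 4.6*p + 4.08)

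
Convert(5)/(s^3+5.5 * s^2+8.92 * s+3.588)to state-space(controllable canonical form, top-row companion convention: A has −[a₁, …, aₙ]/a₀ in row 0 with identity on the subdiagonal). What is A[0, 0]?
Reachable canonical form for den = s^3 + 5.5*s^2 + 8.92*s + 3.588: top row of A = -[a₁,a₂,...,aₙ]/a₀, ones on the subdiagonal, zeros elsewhere.
A = [[-5.5, -8.92, -3.588], [1, 0, 0], [0, 1, 0]].
A[0,0] = -5.5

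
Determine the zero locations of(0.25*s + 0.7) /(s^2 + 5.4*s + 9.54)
Set numerator = 0: 0.25*s + 0.7 = 0 → Zeros: -2.8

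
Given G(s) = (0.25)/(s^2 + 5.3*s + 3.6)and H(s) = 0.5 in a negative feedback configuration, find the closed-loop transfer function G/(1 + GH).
Closed-loop T = G/(1+GH).
Numerator: G_num * H_den = 0.25.
Denominator: G_den * H_den + G_num * H_num = (s^2 + 5.3*s + 3.6) + (0.125) = s^2 + 5.3*s + 3.725.
T(s) = (0.25)/(s^2 + 5.3*s + 3.725)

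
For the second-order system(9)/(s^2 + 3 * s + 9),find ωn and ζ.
Standard form: ωn²/(s²+2ζωn·s+ωn²).
const=9=ωn² → ωn=3, s coeff=3=2ζωn → ζ=0.5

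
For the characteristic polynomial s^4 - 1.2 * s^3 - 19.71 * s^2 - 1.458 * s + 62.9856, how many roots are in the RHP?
s^4 - 1.2*s^3 - 19.71*s^2 - 1.458*s + 62.9856 = (s - 1.8)(s + 2.7)(s - 4.8)(s + 2.7). Poles: -2.7, -2.7, 1.8, 4.8. RHP poles (Re>0): 2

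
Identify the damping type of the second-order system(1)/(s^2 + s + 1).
Standard form: ωn²/(s²+2ζωn·s+ωn²) gives ωn=1, ζ=0.5.
Underdamped (ζ = 0.5 < 1)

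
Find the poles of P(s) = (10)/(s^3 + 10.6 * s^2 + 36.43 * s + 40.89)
Set denominator = 0: s^3 + 10.6*s^2 + 36.43*s + 40.89 = (s + 4.7)(s + 3)(s + 2.9) = 0 → Poles: -2.9, -3, -4.7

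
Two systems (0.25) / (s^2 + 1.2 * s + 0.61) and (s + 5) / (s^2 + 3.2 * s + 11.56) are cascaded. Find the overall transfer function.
Series: H = H₁ · H₂ = (n₁·n₂)/(d₁·d₂).
Num: n₁·n₂ = 0.25*s + 1.25. Den: d₁·d₂ = s^4 + 4.4*s^3 + 16.01*s^2 + 15.824*s + 7.0516.
H(s) = (0.25*s + 1.25)/(s^4 + 4.4*s^3 + 16.01*s^2 + 15.824*s + 7.0516)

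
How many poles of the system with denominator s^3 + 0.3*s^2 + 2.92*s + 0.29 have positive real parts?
s^3 + 0.3*s^2 + 2.92*s + 0.29 = (s + 0.1)(s^2 + 0.2*s + 2.9). Poles: -0.1, -0.1 + 1.7j, -0.1 - 1.7j. RHP poles (Re>0): 0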